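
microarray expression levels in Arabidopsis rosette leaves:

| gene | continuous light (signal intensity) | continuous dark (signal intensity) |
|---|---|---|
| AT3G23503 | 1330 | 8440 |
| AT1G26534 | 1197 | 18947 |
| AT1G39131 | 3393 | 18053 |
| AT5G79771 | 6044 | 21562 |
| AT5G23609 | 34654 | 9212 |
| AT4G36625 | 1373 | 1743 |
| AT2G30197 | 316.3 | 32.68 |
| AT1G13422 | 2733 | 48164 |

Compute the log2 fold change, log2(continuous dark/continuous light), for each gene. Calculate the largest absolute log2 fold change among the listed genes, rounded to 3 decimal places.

log2(8440/1330) = 2.666  (AT3G23503)
log2(18947/1197) = 3.984  (AT1G26534)
log2(18053/3393) = 2.412  (AT1G39131)
log2(21562/6044) = 1.835  (AT5G79771)
log2(9212/34654) = -1.911  (AT5G23609)
log2(1743/1373) = 0.344  (AT4G36625)
log2(32.68/316.3) = -3.275  (AT2G30197)
log2(48164/2733) = 4.139  (AT1G13422)
The largest magnitude belongs to AT1G13422.

4.139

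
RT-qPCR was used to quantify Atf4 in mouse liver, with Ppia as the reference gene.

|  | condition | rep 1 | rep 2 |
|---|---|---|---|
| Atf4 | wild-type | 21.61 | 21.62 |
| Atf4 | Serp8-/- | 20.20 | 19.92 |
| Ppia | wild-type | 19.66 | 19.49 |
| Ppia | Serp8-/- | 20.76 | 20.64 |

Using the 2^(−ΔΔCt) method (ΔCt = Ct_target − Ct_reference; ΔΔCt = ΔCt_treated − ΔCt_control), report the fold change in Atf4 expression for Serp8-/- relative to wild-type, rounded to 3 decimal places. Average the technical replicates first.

Mean Ct: Atf4 wild-type 21.615; Atf4 Serp8-/- 20.060; Ppia wild-type 19.575; Ppia Serp8-/- 20.700
ΔCt(wild-type) = 21.615 − 19.575 = 2.040
ΔCt(Serp8-/-) = 20.060 − 20.700 = -0.640
ΔΔCt = -0.640 − 2.040 = -2.680
Fold change = 2^(−(-2.680)) = 2^2.680 = 6.4086

6.409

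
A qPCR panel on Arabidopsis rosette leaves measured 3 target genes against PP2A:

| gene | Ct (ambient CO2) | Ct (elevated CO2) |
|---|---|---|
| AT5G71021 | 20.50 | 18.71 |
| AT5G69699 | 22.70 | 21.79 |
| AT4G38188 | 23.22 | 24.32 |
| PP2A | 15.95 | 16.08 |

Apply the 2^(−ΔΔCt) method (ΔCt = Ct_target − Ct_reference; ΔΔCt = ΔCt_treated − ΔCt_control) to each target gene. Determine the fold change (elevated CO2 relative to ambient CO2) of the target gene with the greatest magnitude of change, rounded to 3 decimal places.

AT5G71021: ΔΔCt = (18.71−16.08) − (20.50−15.95) = 2.63 − 4.55 = -1.92; fold change = 2^1.92 = 3.784
AT5G69699: ΔΔCt = (21.79−16.08) − (22.70−15.95) = 5.71 − 6.75 = -1.04; fold change = 2^1.04 = 2.056
AT4G38188: ΔΔCt = (24.32−16.08) − (23.22−15.95) = 8.24 − 7.27 = 0.97; fold change = 2^-0.97 = 0.511
AT5G71021 has the largest |ΔΔCt| = 1.92.

3.784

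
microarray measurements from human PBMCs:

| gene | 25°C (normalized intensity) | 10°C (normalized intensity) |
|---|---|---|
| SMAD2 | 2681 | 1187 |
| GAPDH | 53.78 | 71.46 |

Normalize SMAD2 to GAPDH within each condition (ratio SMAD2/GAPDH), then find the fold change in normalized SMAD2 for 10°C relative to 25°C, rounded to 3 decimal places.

SMAD2/GAPDH (25°C) = 2681 / 53.78 = 49.851
SMAD2/GAPDH (10°C) = 1187 / 71.46 = 16.611
Fold change = 16.611 / 49.851 = 0.3332

0.333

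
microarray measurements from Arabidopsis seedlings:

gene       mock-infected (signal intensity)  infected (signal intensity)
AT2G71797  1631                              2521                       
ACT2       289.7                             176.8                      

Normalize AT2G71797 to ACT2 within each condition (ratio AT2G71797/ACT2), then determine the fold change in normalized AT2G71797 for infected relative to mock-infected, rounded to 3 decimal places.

AT2G71797/ACT2 (mock-infected) = 1631 / 289.7 = 5.63
AT2G71797/ACT2 (infected) = 2521 / 176.8 = 14.259
Fold change = 14.259 / 5.63 = 2.5327

2.533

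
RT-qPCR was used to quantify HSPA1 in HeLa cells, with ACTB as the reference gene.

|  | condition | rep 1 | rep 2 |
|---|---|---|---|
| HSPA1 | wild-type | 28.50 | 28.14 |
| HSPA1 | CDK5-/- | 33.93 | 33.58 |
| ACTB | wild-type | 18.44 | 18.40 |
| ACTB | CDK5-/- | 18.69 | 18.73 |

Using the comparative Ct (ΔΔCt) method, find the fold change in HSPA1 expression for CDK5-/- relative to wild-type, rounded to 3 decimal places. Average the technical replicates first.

0.028

Mean Ct: HSPA1 wild-type 28.320; HSPA1 CDK5-/- 33.755; ACTB wild-type 18.420; ACTB CDK5-/- 18.710
ΔCt(wild-type) = 28.320 − 18.420 = 9.900
ΔCt(CDK5-/-) = 33.755 − 18.710 = 15.045
ΔΔCt = 15.045 − 9.900 = 5.145
Fold change = 2^(−5.145) = 0.0283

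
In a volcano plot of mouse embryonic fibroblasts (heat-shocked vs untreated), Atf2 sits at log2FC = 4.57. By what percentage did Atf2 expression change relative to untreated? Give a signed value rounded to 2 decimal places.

Fold change = 2^(4.57) = 23.7524
Percent change = (FC − 1) × 100% = (23.7524 − 1) × 100 = 2275.24%

2275.24%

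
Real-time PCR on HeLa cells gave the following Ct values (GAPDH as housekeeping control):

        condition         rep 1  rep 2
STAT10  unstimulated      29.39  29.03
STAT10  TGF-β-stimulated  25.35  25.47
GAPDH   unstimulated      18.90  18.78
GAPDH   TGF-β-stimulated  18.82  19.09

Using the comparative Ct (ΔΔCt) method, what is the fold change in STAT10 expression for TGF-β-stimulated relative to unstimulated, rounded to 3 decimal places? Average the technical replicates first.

15.085

Mean Ct: STAT10 unstimulated 29.210; STAT10 TGF-β-stimulated 25.410; GAPDH unstimulated 18.840; GAPDH TGF-β-stimulated 18.955
ΔCt(unstimulated) = 29.210 − 18.840 = 10.370
ΔCt(TGF-β-stimulated) = 25.410 − 18.955 = 6.455
ΔΔCt = 6.455 − 10.370 = -3.915
Fold change = 2^(−(-3.915)) = 2^3.915 = 15.0846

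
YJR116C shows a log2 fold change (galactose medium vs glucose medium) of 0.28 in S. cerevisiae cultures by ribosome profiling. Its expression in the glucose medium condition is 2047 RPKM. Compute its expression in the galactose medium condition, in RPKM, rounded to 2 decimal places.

2485.46

Fold change = 2^(0.28) = 1.2142
galactose medium expression = 2047 × 1.2142 = 2485.46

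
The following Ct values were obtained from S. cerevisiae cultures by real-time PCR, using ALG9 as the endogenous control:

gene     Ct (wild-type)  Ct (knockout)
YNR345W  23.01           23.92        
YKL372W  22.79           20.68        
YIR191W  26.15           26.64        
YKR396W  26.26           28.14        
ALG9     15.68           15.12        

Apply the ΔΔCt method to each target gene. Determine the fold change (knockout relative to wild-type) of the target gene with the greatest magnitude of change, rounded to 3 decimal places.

0.184

YNR345W: ΔΔCt = (23.92−15.12) − (23.01−15.68) = 8.80 − 7.33 = 1.47; fold change = 2^-1.47 = 0.361
YKL372W: ΔΔCt = (20.68−15.12) − (22.79−15.68) = 5.56 − 7.11 = -1.55; fold change = 2^1.55 = 2.928
YIR191W: ΔΔCt = (26.64−15.12) − (26.15−15.68) = 11.52 − 10.47 = 1.05; fold change = 2^-1.05 = 0.483
YKR396W: ΔΔCt = (28.14−15.12) − (26.26−15.68) = 13.02 − 10.58 = 2.44; fold change = 2^-2.44 = 0.184
YKR396W has the largest |ΔΔCt| = 2.44.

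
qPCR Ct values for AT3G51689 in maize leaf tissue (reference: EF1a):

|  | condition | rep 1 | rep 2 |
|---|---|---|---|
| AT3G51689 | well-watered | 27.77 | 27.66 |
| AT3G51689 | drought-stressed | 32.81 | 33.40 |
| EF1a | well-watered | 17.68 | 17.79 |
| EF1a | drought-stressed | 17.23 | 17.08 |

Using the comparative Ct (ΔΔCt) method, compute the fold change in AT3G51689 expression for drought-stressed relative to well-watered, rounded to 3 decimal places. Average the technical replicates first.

0.016

Mean Ct: AT3G51689 well-watered 27.715; AT3G51689 drought-stressed 33.105; EF1a well-watered 17.735; EF1a drought-stressed 17.155
ΔCt(well-watered) = 27.715 − 17.735 = 9.980
ΔCt(drought-stressed) = 33.105 − 17.155 = 15.950
ΔΔCt = 15.950 − 9.980 = 5.970
Fold change = 2^(−5.970) = 0.0160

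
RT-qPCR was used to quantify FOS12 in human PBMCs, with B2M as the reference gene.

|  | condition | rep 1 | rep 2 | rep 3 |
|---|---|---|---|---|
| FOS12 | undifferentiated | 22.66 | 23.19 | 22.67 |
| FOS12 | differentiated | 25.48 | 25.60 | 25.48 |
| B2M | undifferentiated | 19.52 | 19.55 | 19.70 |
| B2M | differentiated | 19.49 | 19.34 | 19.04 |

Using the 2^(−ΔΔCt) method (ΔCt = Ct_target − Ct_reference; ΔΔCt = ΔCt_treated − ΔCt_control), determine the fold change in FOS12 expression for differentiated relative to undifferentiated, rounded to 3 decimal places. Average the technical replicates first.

Mean Ct: FOS12 undifferentiated 22.840; FOS12 differentiated 25.520; B2M undifferentiated 19.590; B2M differentiated 19.290
ΔCt(undifferentiated) = 22.840 − 19.590 = 3.250
ΔCt(differentiated) = 25.520 − 19.290 = 6.230
ΔΔCt = 6.230 − 3.250 = 2.980
Fold change = 2^(−2.980) = 0.1267

0.127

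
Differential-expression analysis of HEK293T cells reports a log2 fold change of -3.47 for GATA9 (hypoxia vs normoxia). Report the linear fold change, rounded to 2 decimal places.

Fold change = 2^(-3.47) = 0.090

0.09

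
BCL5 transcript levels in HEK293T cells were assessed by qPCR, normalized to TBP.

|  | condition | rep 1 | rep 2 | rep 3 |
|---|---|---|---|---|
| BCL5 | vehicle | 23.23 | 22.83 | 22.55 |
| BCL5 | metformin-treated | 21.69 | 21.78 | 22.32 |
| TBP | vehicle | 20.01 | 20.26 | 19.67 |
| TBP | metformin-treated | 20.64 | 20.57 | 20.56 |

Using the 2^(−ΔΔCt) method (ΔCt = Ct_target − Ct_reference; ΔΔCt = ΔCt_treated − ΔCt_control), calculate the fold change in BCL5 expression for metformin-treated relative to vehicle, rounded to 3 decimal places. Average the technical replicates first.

Mean Ct: BCL5 vehicle 22.870; BCL5 metformin-treated 21.930; TBP vehicle 19.980; TBP metformin-treated 20.590
ΔCt(vehicle) = 22.870 − 19.980 = 2.890
ΔCt(metformin-treated) = 21.930 − 20.590 = 1.340
ΔΔCt = 1.340 − 2.890 = -1.550
Fold change = 2^(−(-1.550)) = 2^1.550 = 2.9282

2.928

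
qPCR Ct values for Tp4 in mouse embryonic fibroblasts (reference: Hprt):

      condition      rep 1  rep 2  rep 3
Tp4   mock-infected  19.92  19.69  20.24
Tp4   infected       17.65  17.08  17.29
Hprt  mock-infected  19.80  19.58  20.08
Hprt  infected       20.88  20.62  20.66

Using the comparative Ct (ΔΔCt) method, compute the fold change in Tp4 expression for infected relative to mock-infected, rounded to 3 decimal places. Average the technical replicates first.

Mean Ct: Tp4 mock-infected 19.950; Tp4 infected 17.340; Hprt mock-infected 19.820; Hprt infected 20.720
ΔCt(mock-infected) = 19.950 − 19.820 = 0.130
ΔCt(infected) = 17.340 − 20.720 = -3.380
ΔΔCt = -3.380 − 0.130 = -3.510
Fold change = 2^(−(-3.510)) = 2^3.510 = 11.3924

11.392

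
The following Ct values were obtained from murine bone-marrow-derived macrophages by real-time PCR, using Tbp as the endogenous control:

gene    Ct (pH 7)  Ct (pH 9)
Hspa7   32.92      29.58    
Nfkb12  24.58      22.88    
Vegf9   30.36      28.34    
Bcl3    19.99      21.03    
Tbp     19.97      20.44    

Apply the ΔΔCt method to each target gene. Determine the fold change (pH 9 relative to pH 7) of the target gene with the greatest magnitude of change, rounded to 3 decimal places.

Hspa7: ΔΔCt = (29.58−20.44) − (32.92−19.97) = 9.14 − 12.95 = -3.81; fold change = 2^3.81 = 14.026
Nfkb12: ΔΔCt = (22.88−20.44) − (24.58−19.97) = 2.44 − 4.61 = -2.17; fold change = 2^2.17 = 4.500
Vegf9: ΔΔCt = (28.34−20.44) − (30.36−19.97) = 7.90 − 10.39 = -2.49; fold change = 2^2.49 = 5.618
Bcl3: ΔΔCt = (21.03−20.44) − (19.99−19.97) = 0.59 − 0.02 = 0.57; fold change = 2^-0.57 = 0.674
Hspa7 has the largest |ΔΔCt| = 3.81.

14.026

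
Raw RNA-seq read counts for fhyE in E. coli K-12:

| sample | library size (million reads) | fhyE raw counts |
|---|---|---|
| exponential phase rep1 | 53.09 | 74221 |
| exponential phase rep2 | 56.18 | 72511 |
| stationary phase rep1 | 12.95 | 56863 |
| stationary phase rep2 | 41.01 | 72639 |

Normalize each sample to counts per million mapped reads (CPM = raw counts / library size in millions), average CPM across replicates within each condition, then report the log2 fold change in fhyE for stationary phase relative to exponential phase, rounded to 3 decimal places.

CPM(exponential phase rep1) = 74221 / 53.09 = 1398.0222
CPM(exponential phase rep2) = 72511 / 56.18 = 1290.6906
CPM(stationary phase rep1) = 56863 / 12.95 = 4390.9653
CPM(stationary phase rep2) = 72639 / 41.01 = 1771.2509
mean CPM(exponential phase) = 1344.3564; mean CPM(stationary phase) = 3081.1081
Fold change = 3081.1081 / 1344.3564 = 2.29188
log2(2.29188) = 1.1965

1.197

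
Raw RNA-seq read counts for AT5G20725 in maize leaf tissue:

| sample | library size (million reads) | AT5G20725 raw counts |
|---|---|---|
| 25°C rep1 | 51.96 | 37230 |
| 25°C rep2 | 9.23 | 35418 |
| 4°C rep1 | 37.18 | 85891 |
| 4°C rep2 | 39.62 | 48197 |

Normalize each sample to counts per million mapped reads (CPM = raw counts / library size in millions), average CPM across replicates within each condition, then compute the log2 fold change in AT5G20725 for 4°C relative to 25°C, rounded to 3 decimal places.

CPM(25°C rep1) = 37230 / 51.96 = 716.5127
CPM(25°C rep2) = 35418 / 9.23 = 3837.2698
CPM(4°C rep1) = 85891 / 37.18 = 2310.1399
CPM(4°C rep2) = 48197 / 39.62 = 1216.4816
mean CPM(25°C) = 2276.8912; mean CPM(4°C) = 1763.3107
Fold change = 1763.3107 / 2276.8912 = 0.77444
log2(0.77444) = -0.3688

-0.369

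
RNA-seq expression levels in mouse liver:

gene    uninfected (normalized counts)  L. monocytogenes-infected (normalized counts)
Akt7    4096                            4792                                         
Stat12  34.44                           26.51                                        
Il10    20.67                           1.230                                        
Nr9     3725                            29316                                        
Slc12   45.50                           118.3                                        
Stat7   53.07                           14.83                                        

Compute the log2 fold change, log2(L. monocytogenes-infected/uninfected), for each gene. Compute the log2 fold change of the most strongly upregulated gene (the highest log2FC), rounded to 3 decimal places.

2.976

log2(4792/4096) = 0.226  (Akt7)
log2(26.51/34.44) = -0.378  (Stat12)
log2(1.230/20.67) = -4.071  (Il10)
log2(29316/3725) = 2.976  (Nr9)
log2(118.3/45.50) = 1.379  (Slc12)
log2(14.83/53.07) = -1.839  (Stat7)
Nr9 is most strongly upregulated.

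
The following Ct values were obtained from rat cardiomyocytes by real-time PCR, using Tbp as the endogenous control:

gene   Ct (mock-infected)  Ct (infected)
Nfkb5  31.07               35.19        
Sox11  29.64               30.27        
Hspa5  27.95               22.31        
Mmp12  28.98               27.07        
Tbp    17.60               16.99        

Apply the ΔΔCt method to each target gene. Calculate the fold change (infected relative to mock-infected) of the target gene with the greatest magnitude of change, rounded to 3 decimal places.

32.672

Nfkb5: ΔΔCt = (35.19−16.99) − (31.07−17.60) = 18.20 − 13.47 = 4.73; fold change = 2^-4.73 = 0.038
Sox11: ΔΔCt = (30.27−16.99) − (29.64−17.60) = 13.28 − 12.04 = 1.24; fold change = 2^-1.24 = 0.423
Hspa5: ΔΔCt = (22.31−16.99) − (27.95−17.60) = 5.32 − 10.35 = -5.03; fold change = 2^5.03 = 32.672
Mmp12: ΔΔCt = (27.07−16.99) − (28.98−17.60) = 10.08 − 11.38 = -1.30; fold change = 2^1.30 = 2.462
Hspa5 has the largest |ΔΔCt| = 5.03.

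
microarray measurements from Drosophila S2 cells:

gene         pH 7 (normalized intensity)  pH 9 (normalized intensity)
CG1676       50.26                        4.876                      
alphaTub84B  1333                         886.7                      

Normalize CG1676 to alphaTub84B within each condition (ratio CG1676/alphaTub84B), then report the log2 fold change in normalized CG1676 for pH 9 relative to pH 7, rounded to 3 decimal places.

-2.777

CG1676/alphaTub84B (pH 7) = 50.26 / 1333 = 0.037704
CG1676/alphaTub84B (pH 9) = 4.876 / 886.7 = 0.005499
Fold change = 0.005499 / 0.037704 = 0.1458
log2(0.1458) = -2.7775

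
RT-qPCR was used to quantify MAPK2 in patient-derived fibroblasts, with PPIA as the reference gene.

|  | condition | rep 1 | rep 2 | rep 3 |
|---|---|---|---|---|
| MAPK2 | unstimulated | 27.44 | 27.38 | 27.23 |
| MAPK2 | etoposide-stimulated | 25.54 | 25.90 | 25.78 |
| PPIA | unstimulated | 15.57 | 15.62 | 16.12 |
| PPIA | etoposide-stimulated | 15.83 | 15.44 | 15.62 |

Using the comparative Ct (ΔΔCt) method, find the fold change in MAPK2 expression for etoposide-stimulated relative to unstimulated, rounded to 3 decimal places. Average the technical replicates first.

Mean Ct: MAPK2 unstimulated 27.350; MAPK2 etoposide-stimulated 25.740; PPIA unstimulated 15.770; PPIA etoposide-stimulated 15.630
ΔCt(unstimulated) = 27.350 − 15.770 = 11.580
ΔCt(etoposide-stimulated) = 25.740 − 15.630 = 10.110
ΔΔCt = 10.110 − 11.580 = -1.470
Fold change = 2^(−(-1.470)) = 2^1.470 = 2.7702

2.770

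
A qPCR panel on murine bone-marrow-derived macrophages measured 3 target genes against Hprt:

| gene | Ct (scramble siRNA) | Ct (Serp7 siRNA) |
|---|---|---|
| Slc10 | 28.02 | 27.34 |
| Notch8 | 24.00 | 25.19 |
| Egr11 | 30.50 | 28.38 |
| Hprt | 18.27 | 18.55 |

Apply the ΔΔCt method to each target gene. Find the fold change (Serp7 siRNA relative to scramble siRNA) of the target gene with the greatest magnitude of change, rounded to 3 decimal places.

5.278

Slc10: ΔΔCt = (27.34−18.55) − (28.02−18.27) = 8.79 − 9.75 = -0.96; fold change = 2^0.96 = 1.945
Notch8: ΔΔCt = (25.19−18.55) − (24.00−18.27) = 6.64 − 5.73 = 0.91; fold change = 2^-0.91 = 0.532
Egr11: ΔΔCt = (28.38−18.55) − (30.50−18.27) = 9.83 − 12.23 = -2.40; fold change = 2^2.40 = 5.278
Egr11 has the largest |ΔΔCt| = 2.40.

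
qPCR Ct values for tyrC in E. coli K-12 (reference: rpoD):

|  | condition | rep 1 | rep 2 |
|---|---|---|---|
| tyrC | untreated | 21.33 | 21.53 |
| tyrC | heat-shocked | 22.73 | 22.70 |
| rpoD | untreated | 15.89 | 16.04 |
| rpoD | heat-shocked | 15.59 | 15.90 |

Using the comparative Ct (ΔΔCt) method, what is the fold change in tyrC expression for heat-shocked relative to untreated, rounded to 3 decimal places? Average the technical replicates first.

Mean Ct: tyrC untreated 21.430; tyrC heat-shocked 22.715; rpoD untreated 15.965; rpoD heat-shocked 15.745
ΔCt(untreated) = 21.430 − 15.965 = 5.465
ΔCt(heat-shocked) = 22.715 − 15.745 = 6.970
ΔΔCt = 6.970 − 5.465 = 1.505
Fold change = 2^(−1.505) = 0.3523

0.352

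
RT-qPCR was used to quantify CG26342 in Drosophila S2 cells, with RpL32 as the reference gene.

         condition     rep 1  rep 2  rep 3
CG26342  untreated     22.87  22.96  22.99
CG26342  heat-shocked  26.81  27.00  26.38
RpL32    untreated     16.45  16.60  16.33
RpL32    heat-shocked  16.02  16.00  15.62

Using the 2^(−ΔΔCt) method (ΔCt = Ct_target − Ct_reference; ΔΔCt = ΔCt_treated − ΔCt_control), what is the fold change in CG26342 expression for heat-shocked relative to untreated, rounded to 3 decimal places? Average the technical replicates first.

0.048

Mean Ct: CG26342 untreated 22.940; CG26342 heat-shocked 26.730; RpL32 untreated 16.460; RpL32 heat-shocked 15.880
ΔCt(untreated) = 22.940 − 16.460 = 6.480
ΔCt(heat-shocked) = 26.730 − 15.880 = 10.850
ΔΔCt = 10.850 − 6.480 = 4.370
Fold change = 2^(−4.370) = 0.0484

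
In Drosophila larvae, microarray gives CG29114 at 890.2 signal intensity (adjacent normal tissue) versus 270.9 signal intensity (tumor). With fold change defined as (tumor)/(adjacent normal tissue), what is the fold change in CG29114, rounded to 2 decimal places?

0.30

Fold change = 270.9 / 890.2 = 0.304
CG29114 is downregulated.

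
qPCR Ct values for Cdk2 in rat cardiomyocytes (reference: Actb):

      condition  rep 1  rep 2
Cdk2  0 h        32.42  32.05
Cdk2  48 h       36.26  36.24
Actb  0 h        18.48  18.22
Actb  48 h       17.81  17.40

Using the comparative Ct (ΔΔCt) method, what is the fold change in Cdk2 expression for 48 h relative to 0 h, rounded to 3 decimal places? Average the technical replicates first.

0.037

Mean Ct: Cdk2 0 h 32.235; Cdk2 48 h 36.250; Actb 0 h 18.350; Actb 48 h 17.605
ΔCt(0 h) = 32.235 − 18.350 = 13.885
ΔCt(48 h) = 36.250 − 17.605 = 18.645
ΔΔCt = 18.645 − 13.885 = 4.760
Fold change = 2^(−4.760) = 0.0369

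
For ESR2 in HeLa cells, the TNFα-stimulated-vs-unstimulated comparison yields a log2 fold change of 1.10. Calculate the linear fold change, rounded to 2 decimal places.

2.14

Fold change = 2^(1.10) = 2.144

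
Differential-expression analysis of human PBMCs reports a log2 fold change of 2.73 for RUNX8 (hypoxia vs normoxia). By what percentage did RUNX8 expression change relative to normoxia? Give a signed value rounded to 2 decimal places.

563.46%

Fold change = 2^(2.73) = 6.6346
Percent change = (FC − 1) × 100% = (6.6346 − 1) × 100 = 563.46%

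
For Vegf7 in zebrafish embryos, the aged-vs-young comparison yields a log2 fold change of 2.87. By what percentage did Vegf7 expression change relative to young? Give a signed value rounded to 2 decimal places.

Fold change = 2^(2.87) = 7.3107
Percent change = (FC − 1) × 100% = (7.3107 − 1) × 100 = 631.07%

631.07%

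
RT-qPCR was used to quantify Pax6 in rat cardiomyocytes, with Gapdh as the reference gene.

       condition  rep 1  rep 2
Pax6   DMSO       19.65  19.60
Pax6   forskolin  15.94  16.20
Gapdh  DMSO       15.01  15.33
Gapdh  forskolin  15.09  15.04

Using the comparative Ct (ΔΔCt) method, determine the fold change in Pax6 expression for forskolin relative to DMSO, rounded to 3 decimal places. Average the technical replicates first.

10.928

Mean Ct: Pax6 DMSO 19.625; Pax6 forskolin 16.070; Gapdh DMSO 15.170; Gapdh forskolin 15.065
ΔCt(DMSO) = 19.625 − 15.170 = 4.455
ΔCt(forskolin) = 16.070 − 15.065 = 1.005
ΔΔCt = 1.005 − 4.455 = -3.450
Fold change = 2^(−(-3.450)) = 2^3.450 = 10.9283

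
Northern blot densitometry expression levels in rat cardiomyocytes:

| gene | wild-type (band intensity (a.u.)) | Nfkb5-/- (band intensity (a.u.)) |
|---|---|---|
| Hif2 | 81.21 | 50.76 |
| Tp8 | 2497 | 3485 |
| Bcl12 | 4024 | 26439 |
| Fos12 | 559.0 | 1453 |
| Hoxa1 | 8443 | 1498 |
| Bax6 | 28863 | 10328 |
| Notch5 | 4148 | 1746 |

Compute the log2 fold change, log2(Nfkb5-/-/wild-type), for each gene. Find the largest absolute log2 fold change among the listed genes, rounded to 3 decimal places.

log2(50.76/81.21) = -0.678  (Hif2)
log2(3485/2497) = 0.481  (Tp8)
log2(26439/4024) = 2.716  (Bcl12)
log2(1453/559.0) = 1.378  (Fos12)
log2(1498/8443) = -2.495  (Hoxa1)
log2(10328/28863) = -1.483  (Bax6)
log2(1746/4148) = -1.248  (Notch5)
The largest magnitude belongs to Bcl12.

2.716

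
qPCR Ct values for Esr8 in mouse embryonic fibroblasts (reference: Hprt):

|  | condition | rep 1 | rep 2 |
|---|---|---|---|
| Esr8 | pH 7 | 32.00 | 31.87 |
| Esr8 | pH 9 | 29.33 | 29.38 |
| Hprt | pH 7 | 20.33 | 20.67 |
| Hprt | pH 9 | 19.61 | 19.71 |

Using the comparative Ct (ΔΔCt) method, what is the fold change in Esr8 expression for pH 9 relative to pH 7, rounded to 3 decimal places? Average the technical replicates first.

Mean Ct: Esr8 pH 7 31.935; Esr8 pH 9 29.355; Hprt pH 7 20.500; Hprt pH 9 19.660
ΔCt(pH 7) = 31.935 − 20.500 = 11.435
ΔCt(pH 9) = 29.355 − 19.660 = 9.695
ΔΔCt = 9.695 − 11.435 = -1.740
Fold change = 2^(−(-1.740)) = 2^1.740 = 3.3404

3.340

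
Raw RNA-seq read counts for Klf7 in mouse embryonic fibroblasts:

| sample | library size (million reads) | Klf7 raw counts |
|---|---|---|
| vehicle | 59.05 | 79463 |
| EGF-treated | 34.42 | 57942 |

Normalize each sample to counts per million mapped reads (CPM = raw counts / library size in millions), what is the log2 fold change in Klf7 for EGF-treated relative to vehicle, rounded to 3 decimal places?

0.323

CPM(vehicle) = 79463 / 59.05 = 1345.6901
CPM(EGF-treated) = 57942 / 34.42 = 1683.3818
Fold change = 1683.3818 / 1345.6901 = 1.25094
log2(1.25094) = 0.3230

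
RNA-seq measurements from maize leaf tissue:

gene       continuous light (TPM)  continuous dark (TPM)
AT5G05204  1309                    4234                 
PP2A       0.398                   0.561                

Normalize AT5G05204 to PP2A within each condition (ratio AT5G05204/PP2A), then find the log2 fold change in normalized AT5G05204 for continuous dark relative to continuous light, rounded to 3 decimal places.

AT5G05204/PP2A (continuous light) = 1309 / 0.398 = 3288.9
AT5G05204/PP2A (continuous dark) = 4234 / 0.561 = 7547.2
Fold change = 7547.2 / 3288.9 = 2.2947
log2(2.2947) = 1.1983

1.198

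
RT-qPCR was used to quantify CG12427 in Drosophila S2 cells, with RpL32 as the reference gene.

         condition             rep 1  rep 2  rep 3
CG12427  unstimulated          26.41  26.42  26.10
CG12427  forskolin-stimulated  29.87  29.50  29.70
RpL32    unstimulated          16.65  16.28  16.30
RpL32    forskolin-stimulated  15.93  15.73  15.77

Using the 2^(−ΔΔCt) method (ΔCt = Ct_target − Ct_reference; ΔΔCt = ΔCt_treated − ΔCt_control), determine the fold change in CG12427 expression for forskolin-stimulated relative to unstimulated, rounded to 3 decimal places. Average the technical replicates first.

Mean Ct: CG12427 unstimulated 26.310; CG12427 forskolin-stimulated 29.690; RpL32 unstimulated 16.410; RpL32 forskolin-stimulated 15.810
ΔCt(unstimulated) = 26.310 − 16.410 = 9.900
ΔCt(forskolin-stimulated) = 29.690 − 15.810 = 13.880
ΔΔCt = 13.880 − 9.900 = 3.980
Fold change = 2^(−3.980) = 0.0634

0.063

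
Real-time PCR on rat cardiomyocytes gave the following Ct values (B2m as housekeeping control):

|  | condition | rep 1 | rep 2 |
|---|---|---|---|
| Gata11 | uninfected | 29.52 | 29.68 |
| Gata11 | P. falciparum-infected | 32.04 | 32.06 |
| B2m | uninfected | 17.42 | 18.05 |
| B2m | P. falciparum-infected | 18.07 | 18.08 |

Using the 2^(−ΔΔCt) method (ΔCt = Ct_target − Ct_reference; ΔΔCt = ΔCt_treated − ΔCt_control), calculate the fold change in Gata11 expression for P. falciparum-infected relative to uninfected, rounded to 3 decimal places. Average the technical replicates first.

Mean Ct: Gata11 uninfected 29.600; Gata11 P. falciparum-infected 32.050; B2m uninfected 17.735; B2m P. falciparum-infected 18.075
ΔCt(uninfected) = 29.600 − 17.735 = 11.865
ΔCt(P. falciparum-infected) = 32.050 − 18.075 = 13.975
ΔΔCt = 13.975 − 11.865 = 2.110
Fold change = 2^(−2.110) = 0.2316

0.232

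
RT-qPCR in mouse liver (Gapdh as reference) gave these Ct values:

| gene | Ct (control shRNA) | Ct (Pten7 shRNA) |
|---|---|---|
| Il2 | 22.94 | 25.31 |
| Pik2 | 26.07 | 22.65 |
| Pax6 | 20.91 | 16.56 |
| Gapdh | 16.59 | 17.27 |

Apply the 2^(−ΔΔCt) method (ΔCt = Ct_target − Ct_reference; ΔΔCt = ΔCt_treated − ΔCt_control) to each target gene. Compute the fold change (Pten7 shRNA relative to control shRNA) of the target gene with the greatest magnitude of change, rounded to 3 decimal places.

Il2: ΔΔCt = (25.31−17.27) − (22.94−16.59) = 8.04 − 6.35 = 1.69; fold change = 2^-1.69 = 0.310
Pik2: ΔΔCt = (22.65−17.27) − (26.07−16.59) = 5.38 − 9.48 = -4.10; fold change = 2^4.10 = 17.148
Pax6: ΔΔCt = (16.56−17.27) − (20.91−16.59) = -0.71 − 4.32 = -5.03; fold change = 2^5.03 = 32.672
Pax6 has the largest |ΔΔCt| = 5.03.

32.672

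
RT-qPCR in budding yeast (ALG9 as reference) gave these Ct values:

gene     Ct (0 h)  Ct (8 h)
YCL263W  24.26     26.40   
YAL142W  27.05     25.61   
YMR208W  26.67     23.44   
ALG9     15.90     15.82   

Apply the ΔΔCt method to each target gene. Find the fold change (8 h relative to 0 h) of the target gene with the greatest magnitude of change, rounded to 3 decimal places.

YCL263W: ΔΔCt = (26.40−15.82) − (24.26−15.90) = 10.58 − 8.36 = 2.22; fold change = 2^-2.22 = 0.215
YAL142W: ΔΔCt = (25.61−15.82) − (27.05−15.90) = 9.79 − 11.15 = -1.36; fold change = 2^1.36 = 2.567
YMR208W: ΔΔCt = (23.44−15.82) − (26.67−15.90) = 7.62 − 10.77 = -3.15; fold change = 2^3.15 = 8.877
YMR208W has the largest |ΔΔCt| = 3.15.

8.877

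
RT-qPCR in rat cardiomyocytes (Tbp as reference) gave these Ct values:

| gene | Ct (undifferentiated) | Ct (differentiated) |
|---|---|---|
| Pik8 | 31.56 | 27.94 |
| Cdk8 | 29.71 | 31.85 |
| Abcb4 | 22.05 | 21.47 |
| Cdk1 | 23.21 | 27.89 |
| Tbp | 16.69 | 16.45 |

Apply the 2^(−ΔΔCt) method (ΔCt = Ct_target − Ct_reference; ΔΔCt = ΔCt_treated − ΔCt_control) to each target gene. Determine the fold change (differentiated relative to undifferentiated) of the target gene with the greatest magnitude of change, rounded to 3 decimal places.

Pik8: ΔΔCt = (27.94−16.45) − (31.56−16.69) = 11.49 − 14.87 = -3.38; fold change = 2^3.38 = 10.411
Cdk8: ΔΔCt = (31.85−16.45) − (29.71−16.69) = 15.40 − 13.02 = 2.38; fold change = 2^-2.38 = 0.192
Abcb4: ΔΔCt = (21.47−16.45) − (22.05−16.69) = 5.02 − 5.36 = -0.34; fold change = 2^0.34 = 1.266
Cdk1: ΔΔCt = (27.89−16.45) − (23.21−16.69) = 11.44 − 6.52 = 4.92; fold change = 2^-4.92 = 0.033
Cdk1 has the largest |ΔΔCt| = 4.92.

0.033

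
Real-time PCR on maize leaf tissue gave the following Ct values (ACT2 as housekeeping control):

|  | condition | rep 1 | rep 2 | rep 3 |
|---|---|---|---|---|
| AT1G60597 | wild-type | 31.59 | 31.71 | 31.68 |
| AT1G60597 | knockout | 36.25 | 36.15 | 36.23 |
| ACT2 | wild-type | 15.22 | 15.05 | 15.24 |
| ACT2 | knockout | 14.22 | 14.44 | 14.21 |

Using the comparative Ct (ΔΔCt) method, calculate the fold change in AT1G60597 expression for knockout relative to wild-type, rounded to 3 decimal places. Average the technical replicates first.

0.023

Mean Ct: AT1G60597 wild-type 31.660; AT1G60597 knockout 36.210; ACT2 wild-type 15.170; ACT2 knockout 14.290
ΔCt(wild-type) = 31.660 − 15.170 = 16.490
ΔCt(knockout) = 36.210 − 14.290 = 21.920
ΔΔCt = 21.920 − 16.490 = 5.430
Fold change = 2^(−5.430) = 0.0232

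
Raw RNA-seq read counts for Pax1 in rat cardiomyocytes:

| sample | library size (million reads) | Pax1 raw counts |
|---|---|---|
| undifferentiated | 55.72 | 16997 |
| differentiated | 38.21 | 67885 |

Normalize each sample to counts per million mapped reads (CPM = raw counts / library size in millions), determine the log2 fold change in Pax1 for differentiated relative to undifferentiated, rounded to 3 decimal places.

CPM(undifferentiated) = 16997 / 55.72 = 305.0431
CPM(differentiated) = 67885 / 38.21 = 1776.6292
Fold change = 1776.6292 / 305.0431 = 5.82419
log2(5.82419) = 2.5421

2.542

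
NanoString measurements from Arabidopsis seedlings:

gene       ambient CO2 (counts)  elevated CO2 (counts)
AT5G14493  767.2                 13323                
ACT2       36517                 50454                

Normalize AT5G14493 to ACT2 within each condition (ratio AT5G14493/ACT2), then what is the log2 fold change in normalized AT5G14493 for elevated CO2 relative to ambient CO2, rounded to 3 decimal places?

3.652

AT5G14493/ACT2 (ambient CO2) = 767.2 / 36517 = 0.021009
AT5G14493/ACT2 (elevated CO2) = 13323 / 50454 = 0.26406
Fold change = 0.26406 / 0.021009 = 12.5688
log2(12.5688) = 3.6518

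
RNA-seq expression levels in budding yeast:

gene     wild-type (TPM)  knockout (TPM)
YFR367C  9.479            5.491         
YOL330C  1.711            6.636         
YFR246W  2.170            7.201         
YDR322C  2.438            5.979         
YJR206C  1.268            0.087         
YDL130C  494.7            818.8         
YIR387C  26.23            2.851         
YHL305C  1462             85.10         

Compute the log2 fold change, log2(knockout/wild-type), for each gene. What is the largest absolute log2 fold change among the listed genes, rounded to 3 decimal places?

4.103

log2(5.491/9.479) = -0.788  (YFR367C)
log2(6.636/1.711) = 1.955  (YOL330C)
log2(7.201/2.170) = 1.731  (YFR246W)
log2(5.979/2.438) = 1.294  (YDR322C)
log2(0.087/1.268) = -3.865  (YJR206C)
log2(818.8/494.7) = 0.727  (YDL130C)
log2(2.851/26.23) = -3.202  (YIR387C)
log2(85.10/1462) = -4.103  (YHL305C)
The largest magnitude belongs to YHL305C.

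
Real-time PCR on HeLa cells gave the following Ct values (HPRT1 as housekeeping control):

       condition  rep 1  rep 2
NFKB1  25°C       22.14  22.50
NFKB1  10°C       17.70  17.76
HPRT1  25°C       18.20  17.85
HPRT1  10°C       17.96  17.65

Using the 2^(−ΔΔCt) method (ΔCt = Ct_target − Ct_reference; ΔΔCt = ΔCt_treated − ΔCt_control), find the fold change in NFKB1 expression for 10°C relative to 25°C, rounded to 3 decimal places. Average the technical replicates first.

20.678

Mean Ct: NFKB1 25°C 22.320; NFKB1 10°C 17.730; HPRT1 25°C 18.025; HPRT1 10°C 17.805
ΔCt(25°C) = 22.320 − 18.025 = 4.295
ΔCt(10°C) = 17.730 − 17.805 = -0.075
ΔΔCt = -0.075 − 4.295 = -4.370
Fold change = 2^(−(-4.370)) = 2^4.370 = 20.6776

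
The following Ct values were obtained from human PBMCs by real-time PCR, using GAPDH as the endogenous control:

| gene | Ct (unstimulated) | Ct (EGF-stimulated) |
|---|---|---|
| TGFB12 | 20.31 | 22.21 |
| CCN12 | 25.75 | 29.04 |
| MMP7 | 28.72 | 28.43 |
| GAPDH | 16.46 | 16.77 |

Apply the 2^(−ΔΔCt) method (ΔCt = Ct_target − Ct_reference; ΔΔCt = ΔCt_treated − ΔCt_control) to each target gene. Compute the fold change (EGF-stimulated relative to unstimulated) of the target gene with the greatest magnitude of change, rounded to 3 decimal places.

0.127

TGFB12: ΔΔCt = (22.21−16.77) − (20.31−16.46) = 5.44 − 3.85 = 1.59; fold change = 2^-1.59 = 0.332
CCN12: ΔΔCt = (29.04−16.77) − (25.75−16.46) = 12.27 − 9.29 = 2.98; fold change = 2^-2.98 = 0.127
MMP7: ΔΔCt = (28.43−16.77) − (28.72−16.46) = 11.66 − 12.26 = -0.60; fold change = 2^0.60 = 1.516
CCN12 has the largest |ΔΔCt| = 2.98.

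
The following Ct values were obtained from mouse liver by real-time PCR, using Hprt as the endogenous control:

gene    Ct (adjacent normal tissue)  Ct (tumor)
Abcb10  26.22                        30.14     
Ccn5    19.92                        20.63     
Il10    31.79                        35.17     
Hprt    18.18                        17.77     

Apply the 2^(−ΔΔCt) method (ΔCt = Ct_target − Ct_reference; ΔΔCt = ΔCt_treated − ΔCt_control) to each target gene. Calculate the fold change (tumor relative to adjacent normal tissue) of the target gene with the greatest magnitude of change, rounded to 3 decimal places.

Abcb10: ΔΔCt = (30.14−17.77) − (26.22−18.18) = 12.37 − 8.04 = 4.33; fold change = 2^-4.33 = 0.050
Ccn5: ΔΔCt = (20.63−17.77) − (19.92−18.18) = 2.86 − 1.74 = 1.12; fold change = 2^-1.12 = 0.460
Il10: ΔΔCt = (35.17−17.77) − (31.79−18.18) = 17.40 − 13.61 = 3.79; fold change = 2^-3.79 = 0.072
Abcb10 has the largest |ΔΔCt| = 4.33.

0.050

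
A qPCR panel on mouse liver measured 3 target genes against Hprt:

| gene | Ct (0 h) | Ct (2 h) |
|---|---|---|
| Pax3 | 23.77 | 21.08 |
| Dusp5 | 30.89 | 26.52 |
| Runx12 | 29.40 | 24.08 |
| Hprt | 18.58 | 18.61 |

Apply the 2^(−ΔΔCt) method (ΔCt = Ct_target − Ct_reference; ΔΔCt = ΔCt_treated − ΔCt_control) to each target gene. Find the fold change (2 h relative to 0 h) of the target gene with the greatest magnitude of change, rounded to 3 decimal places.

Pax3: ΔΔCt = (21.08−18.61) − (23.77−18.58) = 2.47 − 5.19 = -2.72; fold change = 2^2.72 = 6.589
Dusp5: ΔΔCt = (26.52−18.61) − (30.89−18.58) = 7.91 − 12.31 = -4.40; fold change = 2^4.40 = 21.112
Runx12: ΔΔCt = (24.08−18.61) − (29.40−18.58) = 5.47 − 10.82 = -5.35; fold change = 2^5.35 = 40.786
Runx12 has the largest |ΔΔCt| = 5.35.

40.786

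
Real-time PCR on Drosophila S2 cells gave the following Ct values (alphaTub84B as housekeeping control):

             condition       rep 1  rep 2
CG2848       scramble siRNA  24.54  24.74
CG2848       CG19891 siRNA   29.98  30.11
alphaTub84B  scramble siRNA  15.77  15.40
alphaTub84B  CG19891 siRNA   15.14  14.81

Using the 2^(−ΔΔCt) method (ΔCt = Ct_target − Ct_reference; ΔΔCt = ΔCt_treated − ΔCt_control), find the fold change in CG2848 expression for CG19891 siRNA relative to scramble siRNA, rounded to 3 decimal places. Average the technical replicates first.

Mean Ct: CG2848 scramble siRNA 24.640; CG2848 CG19891 siRNA 30.045; alphaTub84B scramble siRNA 15.585; alphaTub84B CG19891 siRNA 14.975
ΔCt(scramble siRNA) = 24.640 − 15.585 = 9.055
ΔCt(CG19891 siRNA) = 30.045 − 14.975 = 15.070
ΔΔCt = 15.070 − 9.055 = 6.015
Fold change = 2^(−6.015) = 0.0155

0.015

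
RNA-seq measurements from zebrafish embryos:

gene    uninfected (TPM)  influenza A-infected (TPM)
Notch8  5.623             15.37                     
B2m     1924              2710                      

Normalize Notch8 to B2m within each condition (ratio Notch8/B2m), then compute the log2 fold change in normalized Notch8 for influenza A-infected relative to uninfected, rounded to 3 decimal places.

Notch8/B2m (uninfected) = 5.623 / 1924 = 0.0029226
Notch8/B2m (influenza A-infected) = 15.37 / 2710 = 0.0056716
Fold change = 0.0056716 / 0.0029226 = 1.9406
log2(1.9406) = 0.9565

0.957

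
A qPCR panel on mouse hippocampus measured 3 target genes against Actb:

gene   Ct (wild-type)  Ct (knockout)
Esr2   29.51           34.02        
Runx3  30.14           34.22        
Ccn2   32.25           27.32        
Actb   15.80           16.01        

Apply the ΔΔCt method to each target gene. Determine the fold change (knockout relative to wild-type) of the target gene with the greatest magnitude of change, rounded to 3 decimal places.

Esr2: ΔΔCt = (34.02−16.01) − (29.51−15.80) = 18.01 − 13.71 = 4.30; fold change = 2^-4.30 = 0.051
Runx3: ΔΔCt = (34.22−16.01) − (30.14−15.80) = 18.21 − 14.34 = 3.87; fold change = 2^-3.87 = 0.068
Ccn2: ΔΔCt = (27.32−16.01) − (32.25−15.80) = 11.31 − 16.45 = -5.14; fold change = 2^5.14 = 35.261
Ccn2 has the largest |ΔΔCt| = 5.14.

35.261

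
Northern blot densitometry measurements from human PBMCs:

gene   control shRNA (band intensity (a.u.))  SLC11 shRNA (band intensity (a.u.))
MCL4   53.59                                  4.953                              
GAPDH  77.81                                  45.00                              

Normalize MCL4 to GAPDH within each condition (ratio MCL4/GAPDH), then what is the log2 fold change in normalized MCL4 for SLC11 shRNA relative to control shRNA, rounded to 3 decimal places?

MCL4/GAPDH (control shRNA) = 53.59 / 77.81 = 0.68873
MCL4/GAPDH (SLC11 shRNA) = 4.953 / 45.00 = 0.11007
Fold change = 0.11007 / 0.68873 = 0.1598
log2(0.1598) = -2.6456

-2.646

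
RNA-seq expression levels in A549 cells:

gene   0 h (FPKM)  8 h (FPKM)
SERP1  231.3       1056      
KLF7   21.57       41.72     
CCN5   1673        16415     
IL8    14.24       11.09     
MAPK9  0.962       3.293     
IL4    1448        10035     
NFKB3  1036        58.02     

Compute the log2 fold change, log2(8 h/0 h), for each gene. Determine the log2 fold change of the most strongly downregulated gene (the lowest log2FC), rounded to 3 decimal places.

log2(1056/231.3) = 2.191  (SERP1)
log2(41.72/21.57) = 0.952  (KLF7)
log2(16415/1673) = 3.295  (CCN5)
log2(11.09/14.24) = -0.361  (IL8)
log2(3.293/0.962) = 1.775  (MAPK9)
log2(10035/1448) = 2.793  (IL4)
log2(58.02/1036) = -4.158  (NFKB3)
NFKB3 is most strongly downregulated.

-4.158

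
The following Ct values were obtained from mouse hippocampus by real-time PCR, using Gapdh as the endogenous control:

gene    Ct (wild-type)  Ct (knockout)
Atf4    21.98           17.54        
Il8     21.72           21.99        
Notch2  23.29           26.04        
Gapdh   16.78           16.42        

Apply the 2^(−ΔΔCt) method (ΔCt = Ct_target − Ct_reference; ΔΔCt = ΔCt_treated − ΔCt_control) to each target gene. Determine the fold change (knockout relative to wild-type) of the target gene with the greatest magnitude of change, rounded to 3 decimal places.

Atf4: ΔΔCt = (17.54−16.42) − (21.98−16.78) = 1.12 − 5.20 = -4.08; fold change = 2^4.08 = 16.912
Il8: ΔΔCt = (21.99−16.42) − (21.72−16.78) = 5.57 − 4.94 = 0.63; fold change = 2^-0.63 = 0.646
Notch2: ΔΔCt = (26.04−16.42) − (23.29−16.78) = 9.62 − 6.51 = 3.11; fold change = 2^-3.11 = 0.116
Atf4 has the largest |ΔΔCt| = 4.08.

16.912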